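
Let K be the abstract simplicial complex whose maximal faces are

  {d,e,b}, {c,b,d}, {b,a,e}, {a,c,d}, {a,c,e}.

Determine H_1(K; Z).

H_1 = Z.

Order the vertices as a < b < c < d < e. Listing each simplex with vertices in this order, K has dimension 2 with simplices:

  0-simplices (5): a, b, c, d, e
  1-simplices (10): ab, ac, ad, ae, bc, bd, be, cd, ce, de
  2-simplices (5): abe, acd, ace, bcd, bde

Hence C_0 ≅ Z^5, C_1 ≅ Z^10, C_2 ≅ Z^5.

The boundary map ∂_1: C_1 → C_0 maps an edge to its endpoints' difference, ∂[p,q] = q − p.
As a 5×10 matrix over Z this has rank 4, with invariant factors (1,1,1,1).

∂_2: C_2 → C_1 acts by ∂[p,q,r] = [q,r] − [p,r] + [p,q]. For instance
  ∂acd = cd − ad + ac,
  ∂abe = be − ae + ab.
The resulting 10×5 matrix has rank 5, and its Smith normal form has invariant factors (1,1,1,1,1).

Now H_k = ker ∂_k / im ∂_{k+1}, so:

  H_1: rank ker ∂_1 − rank ∂_2 = (10 − 4) − 5 = 1, and the invariant factors of ∂_2 are all 1, so H_1 = Z.

(K is a triangulation of the Möbius band.)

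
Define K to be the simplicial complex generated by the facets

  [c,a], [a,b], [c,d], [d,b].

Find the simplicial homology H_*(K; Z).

H_0 = Z,  H_1 = Z.

K has 4 vertices, 4 edges.
rank ∂_0 = 0, rank ∂_1 = 3 ⇒ b_0 = 4 − 0 − 3 = 1; all invariant factors of ∂_1 are 1 so no torsion. So H_0 ≅ Z.
rank ∂_1 = 3, rank ∂_2 = 0 ⇒ b_1 = 4 − 3 − 0 = 1. So H_1 ≅ Z.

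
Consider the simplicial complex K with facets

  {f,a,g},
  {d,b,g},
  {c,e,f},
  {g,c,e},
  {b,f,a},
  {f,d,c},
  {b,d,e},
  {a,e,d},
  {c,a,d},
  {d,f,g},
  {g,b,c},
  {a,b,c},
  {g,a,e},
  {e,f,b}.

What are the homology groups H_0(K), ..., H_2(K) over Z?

H_0 ≅ Z,  H_1 ≅ Z^2,  H_2 ≅ Z.

We work with the vertex ordering a < b < c < d < e < f < g. The simplices of K, each written with vertices in increasing order, are:

  0-simplices (7): a, b, c, d, e, f, g
  1-simplices (21): ab, ac, ad, ae, af, ag, bc, bd, be, bf, bg, cd, ce, cf, cg, de, df, dg, ef, eg, fg
  2-simplices (14): abc, abf, acd, ade, aeg, afg, bcg, bde, bdg, bef, cdf, cef, ceg, dfg

so the chain groups are C_0 ≅ Z^7, C_1 ≅ Z^21, C_2 ≅ Z^14.

The boundary map ∂_1: C_1 → C_0 sends each edge [p,q] (with p < q) to q − p.
The resulting 7×21 matrix has rank 6, and its Smith normal form has invariant factors (1,1,1,1,1,1).

Boundary ∂_2: C_2 → C_1 sends each 2-simplex [p,q,r] to [q,r] − [p,r] + [p,q]. For instance
  ∂bdg = dg − bg + bd,
  ∂bde = de − be + bd.
This gives a 21×14 integer matrix of rank 13; reducing to Smith normal form yields diagonal entries (1,1,1,1,1,1,1,1,1,1,1,1,1).

From H_k ≅ ker(∂_k) / im(∂_{k+1}) we obtain:

  H_0: rank C_0 − rank ∂_1 = 7 − 6 = 1, and the invariant factors of ∂_1 are all 1, so H_0 ≅ Z.
  H_1: rank ker ∂_1 − rank ∂_2 = (21 − 6) − 13 = 2, and the invariant factors of ∂_2 are all 1, so H_1 ≅ Z^2.
  H_2: rank ker ∂_2 − rank ∂_3 = (14 − 13) − 0 = 1, and there is no ∂_3, so H_2 ≅ Z.

As a check, the Euler characteristic is 7 − 21 + 14 = 0, which agrees with 1 − 2 + 1 = 0.
(K is a triangulation of the torus T^2.)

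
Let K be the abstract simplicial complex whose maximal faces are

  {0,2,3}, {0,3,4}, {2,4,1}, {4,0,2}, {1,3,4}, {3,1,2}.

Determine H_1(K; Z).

H_1 = 0.

Take the total order 0 < 1 < 2 < 3 < 4 on the vertex set. Then K (dimension 2) consists of the simplices:

  0-simplices (5): [0], [1], [2], [3], [4]
  1-simplices (9): [0,2], [0,3], [0,4], [1,2], [1,3], [1,4], [2,3], [2,4], [3,4]
  2-simplices (6): [0,2,3], [0,2,4], [0,3,4], [1,2,3], [1,2,4], [1,3,4]

giving chain groups C_0 ≅ Z^5, C_1 ≅ Z^9, C_2 ≅ Z^6.

Boundary ∂_1: C_1 → C_0 maps an edge to its endpoints' difference, ∂[p,q] = q − p.
This gives a 5×9 integer matrix of rank 4; reducing to Smith normal form yields diagonal entries (1,1,1,1).

Boundary ∂_2: C_2 → C_1 maps a triangle to the signed sum of its edges. For instance
  ∂[0,3,4] = [3,4] − [0,4] + [0,3],
  ∂[1,2,4] = [2,4] − [1,4] + [1,2].
The resulting 9×6 matrix has rank 5, and its Smith normal form has invariant factors (1,1,1,1,1).

Now H_k = ker ∂_k / im ∂_{k+1}, so:

  H_1: rank ker ∂_1 − rank ∂_2 = (9 − 4) − 5 = 0, and the invariant factors of ∂_2 are all 1, so H_1 = 0.

(K is a triangulation of the 2-sphere S^2.)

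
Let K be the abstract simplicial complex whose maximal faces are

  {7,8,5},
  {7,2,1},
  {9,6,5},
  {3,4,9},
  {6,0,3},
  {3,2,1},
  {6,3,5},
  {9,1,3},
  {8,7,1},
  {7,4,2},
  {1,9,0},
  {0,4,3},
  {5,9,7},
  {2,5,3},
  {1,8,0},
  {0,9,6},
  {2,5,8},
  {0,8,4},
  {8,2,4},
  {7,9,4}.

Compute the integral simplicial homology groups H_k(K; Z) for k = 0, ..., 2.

H_0 ≅ Z,  H_1 ≅ Z ⊕ Z/2,  H_2 = 0.

We work with the vertex ordering 0 < 1 < 2 < 3 < 4 < 5 < 6 < 7 < 8 < 9. The simplices of K, each written with vertices in increasing order, are:

  0-simplices (10): [0], [1], [2], [3], [4], [5], [6], [7], [8], [9]
  1-simplices (30): (30 of them)
  2-simplices (20): (20 of them)

so the chain groups are C_0 ≅ Z^10, C_1 ≅ Z^30, C_2 ≅ Z^20.

Boundary ∂_1: C_1 → C_0 maps an edge to its endpoints' difference, ∂[p,q] = q − p. For instance
  ∂[3,6] = [6] − [3].
This gives a 10×30 integer matrix of rank 9; reducing to Smith normal form yields diagonal entries (1,1,1,1,1,1,1,1,1).

The boundary map ∂_2: C_2 → C_1 acts by ∂[p,q,r] = [q,r] − [p,r] + [p,q]. For instance
  ∂[0,3,6] = [3,6] − [0,6] + [0,3],
  ∂[4,7,9] = [7,9] − [4,9] + [4,7].
As a 30×20 matrix over Z this has rank 20, with invariant factors (1,1,1,1,1,1,1,1,1,1,1,1,1,1,1,1,1,1,1,2).

Computing H_k = (kernel of ∂_k) / (image of ∂_{k+1}):

  H_0: rank C_0 − rank ∂_1 = 10 − 9 = 1, and the invariant factors of ∂_1 are all 1, so H_0 ≅ Z.
  H_1: rank ker ∂_1 − rank ∂_2 = (30 − 9) − 20 = 1, and ∂_2 has invariant factor 2 > 1, so H_1 ≅ Z ⊕ Z/2.
  H_2: rank ker ∂_2 − rank ∂_3 = (20 − 20) − 0 = 0, and there is no ∂_3, so H_2 ≅ 0.

As a check, the Euler characteristic is 10 − 30 + 20 = 0, which agrees with 1 − 1 + 0 = 0.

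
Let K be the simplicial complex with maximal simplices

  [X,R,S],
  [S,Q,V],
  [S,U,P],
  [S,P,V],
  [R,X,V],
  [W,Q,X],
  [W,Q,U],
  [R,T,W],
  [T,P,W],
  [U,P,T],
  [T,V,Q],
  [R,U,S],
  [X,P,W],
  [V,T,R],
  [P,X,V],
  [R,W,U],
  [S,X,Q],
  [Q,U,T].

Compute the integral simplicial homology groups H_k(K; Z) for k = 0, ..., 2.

H_0 ≅ Z,  H_1 ≅ Z ⊕ Z_2,  H_2 = 0.

Fix the vertex order P < Q < R < S < T < U < V < W < X and write every simplex with vertices in increasing order. Then dim K = 2 and the simplices of K are:

  0-simplices (9): P, Q, R, S, T, U, V, W, X
  1-simplices (27): PS, PT, PU, PV, PW, PX, QS, QT, QU, QV, QW, QX, RS, RT, RU, RV, RW, RX, SU, SV, SX, TU, TV, TW, UW, VX, WX
  2-simplices (18): PSU, PSV, PTU, PTW, PVX, PWX, QSV, QSX, QTU, QTV, QUW, QWX, RSU, RSX, RTV, RTW, RUW, RVX

giving chain groups C_0 ≅ Z^9, C_1 ≅ Z^27, C_2 ≅ Z^18.

Boundary ∂_1: C_1 → C_0 is given by ∂[p,q] = [q] − [p]. For instance
  ∂PS = S − P.
The resulting 9×27 matrix has rank 8, and its Smith normal form has invariant factors (1,1,1,1,1,1,1,1).

∂_2: C_2 → C_1 maps a triangle to the signed sum of its edges. For instance
  ∂QSV = SV − QV + QS,
  ∂QWX = WX − QX + QW.
As a 27×18 matrix over Z this has rank 18, with invariant factors (1,1,1,1,1,1,1,1,1,1,1,1,1,1,1,1,1,2).

Reading off H_k = ker ∂_k / im ∂_{k+1}:

  H_0: rank C_0 − rank ∂_1 = 9 − 8 = 1, and the invariant factors of ∂_1 are all 1, so H_0 ≅ Z.
  H_1: rank ker ∂_1 − rank ∂_2 = (27 − 8) − 18 = 1, and ∂_2 has invariant factor 2 > 1, so H_1 ≅ Z ⊕ Z_2.
  H_2: rank ker ∂_2 − rank ∂_3 = (18 − 18) − 0 = 0, and there is no ∂_3, so H_2 ≅ 0.

As a check, the Euler characteristic is 9 − 27 + 18 = 0, which agrees with 1 − 1 + 0 = 0.
(K is a triangulation of the Klein bottle.)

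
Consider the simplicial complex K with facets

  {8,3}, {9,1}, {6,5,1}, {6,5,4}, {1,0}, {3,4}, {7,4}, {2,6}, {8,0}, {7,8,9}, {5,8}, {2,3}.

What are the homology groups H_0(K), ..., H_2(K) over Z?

H_0 ≅ Z,  H_1 ≅ Z^5,  H_2 = 0.

K has 10 vertices, 17 edges, 3 triangles.
rank ∂_0 = 0, rank ∂_1 = 9 ⇒ b_0 = 10 − 0 − 9 = 1; all invariant factors of ∂_1 are 1 so no torsion. So H_0 ≅ Z.
rank ∂_1 = 9, rank ∂_2 = 3 ⇒ b_1 = 17 − 9 − 3 = 5; all invariant factors of ∂_2 are 1 so no torsion. So H_1 ≅ Z^5.
rank ∂_2 = 3, rank ∂_3 = 0 ⇒ b_2 = 3 − 3 − 0 = 0. So H_2 ≅ 0.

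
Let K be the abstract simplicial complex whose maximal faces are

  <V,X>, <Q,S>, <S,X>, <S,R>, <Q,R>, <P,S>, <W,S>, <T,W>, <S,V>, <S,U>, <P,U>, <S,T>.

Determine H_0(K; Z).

Order the vertices as P < Q < R < S < T < U < V < W < X. Listing each simplex with vertices in this order, K has dimension 1 with simplices:

  0-simplices (9): P, Q, R, S, T, U, V, W, X
  1-simplices (12): PS, PU, QR, QS, RS, ST, SU, SV, SW, SX, TW, VX

so the chain groups are C_0 ≅ Z^9, C_1 ≅ Z^12.

∂_1: C_1 → C_0 maps an edge to its endpoints' difference, ∂[p,q] = q − p.
This gives a 9×12 integer matrix of rank 8; reducing to Smith normal form yields diagonal entries (1,1,1,1,1,1,1,1).

Reading off H_k = ker ∂_k / im ∂_{k+1}:

  H_0: rank C_0 − rank ∂_1 = 9 − 8 = 1, and the invariant factors of ∂_1 are all 1, so H_0 = Z.

(K is a triangulation of a wedge of 4 circles.)

H_0 ≅ Z.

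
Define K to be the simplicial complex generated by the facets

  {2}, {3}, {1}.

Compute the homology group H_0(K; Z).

H_0 = Z^3.

Take the total order 1 < 2 < 3 on the vertex set. Then K (dimension 0) consists of the simplices:

  0-simplices (3): [1], [2], [3]

giving chain groups C_0 ≅ Z^3.

Now H_k = ker ∂_k / im ∂_{k+1}, so:

  H_0: rank C_0 − rank ∂_1 = 3 − 0 = 3, and there is no ∂_1, so H_0 ≅ Z^3.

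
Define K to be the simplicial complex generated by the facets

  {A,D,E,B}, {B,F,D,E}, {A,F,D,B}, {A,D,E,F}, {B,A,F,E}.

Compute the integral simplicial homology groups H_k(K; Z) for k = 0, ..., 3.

K has 5 vertices, 10 edges, 10 triangles, 5 3-simplices.
rank ∂_0 = 0, rank ∂_1 = 4 ⇒ b_0 = 5 − 0 − 4 = 1; all invariant factors of ∂_1 are 1 so no torsion. So H_0 = Z.
rank ∂_1 = 4, rank ∂_2 = 6 ⇒ b_1 = 10 − 4 − 6 = 0; all invariant factors of ∂_2 are 1 so no torsion. So H_1 = 0.
rank ∂_2 = 6, rank ∂_3 = 4 ⇒ b_2 = 10 − 6 − 4 = 0; all invariant factors of ∂_3 are 1 so no torsion. So H_2 = 0.
rank ∂_3 = 4, rank ∂_4 = 0 ⇒ b_3 = 5 − 4 − 0 = 1. So H_3 = Z.

H_0 = Z,  H_1 = 0,  H_2 = 0,  H_3 = Z.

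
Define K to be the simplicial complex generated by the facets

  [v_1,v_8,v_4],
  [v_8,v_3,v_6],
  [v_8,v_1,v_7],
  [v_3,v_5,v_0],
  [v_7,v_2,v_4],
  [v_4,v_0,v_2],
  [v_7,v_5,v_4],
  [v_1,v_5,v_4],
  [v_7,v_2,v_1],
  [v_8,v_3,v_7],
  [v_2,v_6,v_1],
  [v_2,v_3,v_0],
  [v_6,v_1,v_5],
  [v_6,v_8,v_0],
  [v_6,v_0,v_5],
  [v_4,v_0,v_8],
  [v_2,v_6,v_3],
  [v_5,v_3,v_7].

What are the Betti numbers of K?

We work with the vertex ordering v_0 < v_1 < v_2 < v_3 < v_4 < v_5 < v_6 < v_7 < v_8. The simplices of K, each written with vertices in increasing order, are:

  0-simplices (9): [v_0], [v_1], [v_2], [v_3], [v_4], [v_5], [v_6], [v_7], [v_8]
  1-simplices (27): (27 of them)
  2-simplices (18): (18 of them)

so the chain groups are C_0 ≅ Z^9, C_1 ≅ Z^27, C_2 ≅ Z^18.

∂_1: C_1 → C_0 sends each edge [p,q] (with p < q) to q − p. For instance
  ∂[v_1,v_7] = [v_7] − [v_1].
The 9×27 boundary matrix has rank 8 and Smith normal form diag(1,1,1,1,1,1,1,1).

The boundary map ∂_2: C_2 → C_1 acts by ∂[p,q,r] = [q,r] − [p,r] + [p,q]. For instance
  ∂[v_1,v_2,v_6] = [v_2,v_6] − [v_1,v_6] + [v_1,v_2],
  ∂[v_0,v_2,v_4] = [v_2,v_4] − [v_0,v_4] + [v_0,v_2].
The 27×18 boundary matrix has rank 18 and Smith normal form diag(1,1,1,1,1,1,1,1,1,1,1,1,1,1,1,1,1,2).

From H_k ≅ ker(∂_k) / im(∂_{k+1}) we obtain:

  H_0: rank C_0 − rank ∂_1 = 9 − 8 = 1, and the invariant factors of ∂_1 are all 1, so H_0 ≅ Z.
  H_1: rank ker ∂_1 − rank ∂_2 = (27 − 8) − 18 = 1, and ∂_2 has invariant factor 2 > 1, so H_1 ≅ Z ⊕ Z/2Z.
  H_2: rank ker ∂_2 − rank ∂_3 = (18 − 18) − 0 = 0, and there is no ∂_3, so H_2 ≅ 0.

Hence the Betti numbers are b_0 = 1, b_1 = 1, b_2 = 0.

b_0 = 1, b_1 = 1, b_2 = 0.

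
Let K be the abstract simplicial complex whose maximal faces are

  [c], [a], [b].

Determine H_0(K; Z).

K has 3 vertices.
rank ∂_0 = 0, rank ∂_1 = 0 ⇒ b_0 = 3 − 0 − 0 = 3. So H_0 = Z^3.

H_0 = Z^3.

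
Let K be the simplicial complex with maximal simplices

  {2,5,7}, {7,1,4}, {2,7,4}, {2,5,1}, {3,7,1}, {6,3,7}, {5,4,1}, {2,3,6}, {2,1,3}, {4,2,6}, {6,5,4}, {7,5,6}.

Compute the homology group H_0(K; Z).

H_0 ≅ Z.

K has 7 vertices, 18 edges, 12 triangles.
rank ∂_0 = 0, rank ∂_1 = 6 ⇒ b_0 = 7 − 0 − 6 = 1; all invariant factors of ∂_1 are 1 so no torsion. So H_0 ≅ Z.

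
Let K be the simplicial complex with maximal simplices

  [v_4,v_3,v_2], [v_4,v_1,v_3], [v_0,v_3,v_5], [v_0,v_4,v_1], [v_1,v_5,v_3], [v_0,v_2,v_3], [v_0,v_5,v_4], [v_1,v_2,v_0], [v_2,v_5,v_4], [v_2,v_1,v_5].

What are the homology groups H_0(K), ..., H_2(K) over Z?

H_0 ≅ Z,  H_1 ≅ Z/2Z,  H_2 = 0.

Take the total order v_0 < v_1 < v_2 < v_3 < v_4 < v_5 on the vertex set. Then K (dimension 2) consists of the simplices:

  0-simplices (6): [v_0], [v_1], [v_2], [v_3], [v_4], [v_5]
  1-simplices (15): (15 of them)
  2-simplices (10): [v_0,v_1,v_2], [v_0,v_1,v_4], [v_0,v_2,v_3], [v_0,v_3,v_5], [v_0,v_4,v_5], [v_1,v_2,v_5], [v_1,v_3,v_4], [v_1,v_3,v_5], [v_2,v_3,v_4], [v_2,v_4,v_5]

so the chain groups are C_0 ≅ Z^6, C_1 ≅ Z^15, C_2 ≅ Z^10.

∂_1: C_1 → C_0 is given by ∂[p,q] = [q] − [p]. For instance
  ∂[v_1,v_3] = [v_3] − [v_1].
As a 6×15 matrix over Z this has rank 5, with invariant factors (1,1,1,1,1).

Boundary ∂_2: C_2 → C_1 maps a triangle to the signed sum of its edges. For instance
  ∂[v_1,v_3,v_5] = [v_3,v_5] − [v_1,v_5] + [v_1,v_3],
  ∂[v_2,v_3,v_4] = [v_3,v_4] − [v_2,v_4] + [v_2,v_3].
As a 15×10 matrix over Z this has rank 10, with invariant factors (1,1,1,1,1,1,1,1,1,2).

Computing H_k = (kernel of ∂_k) / (image of ∂_{k+1}):

  H_0: rank C_0 − rank ∂_1 = 6 − 5 = 1, and the invariant factors of ∂_1 are all 1, so H_0 ≅ Z.
  H_1: rank ker ∂_1 − rank ∂_2 = (15 − 5) − 10 = 0, and ∂_2 has invariant factor 2 > 1, so H_1 ≅ Z/2Z.
  H_2: rank ker ∂_2 − rank ∂_3 = (10 − 10) − 0 = 0, and there is no ∂_3, so H_2 ≅ 0.

As a check, the Euler characteristic is 6 − 15 + 10 = 1, which agrees with 1 − 0 + 0 = 1.
(K is a triangulation of the real projective plane RP^2.)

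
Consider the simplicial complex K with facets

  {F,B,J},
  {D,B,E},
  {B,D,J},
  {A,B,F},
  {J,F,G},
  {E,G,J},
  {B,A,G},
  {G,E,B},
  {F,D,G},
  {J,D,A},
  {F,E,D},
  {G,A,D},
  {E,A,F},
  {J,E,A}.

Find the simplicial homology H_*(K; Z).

H_0 = Z,  H_1 = Z^2,  H_2 = Z.

We work with the vertex ordering A < B < D < E < F < G < J. The simplices of K, each written with vertices in increasing order, are:

  0-simplices (7): A, B, D, E, F, G, J
  1-simplices (21): AB, AD, AE, AF, AG, AJ, BD, BE, BF, BG, BJ, DE, DF, DG, DJ, EF, EG, EJ, FG, FJ, GJ
  2-simplices (14): ABF, ABG, ADG, ADJ, AEF, AEJ, BDE, BDJ, BEG, BFJ, DEF, DFG, EGJ, FGJ

giving chain groups C_0 ≅ Z^7, C_1 ≅ Z^21, C_2 ≅ Z^14.

The boundary map ∂_1: C_1 → C_0 sends each edge [p,q] (with p < q) to q − p.
This gives a 7×21 integer matrix of rank 6; reducing to Smith normal form yields diagonal entries (1,1,1,1,1,1).

Boundary ∂_2: C_2 → C_1 acts by ∂[p,q,r] = [q,r] − [p,r] + [p,q]. For instance
  ∂AEJ = EJ − AJ + AE,
  ∂ABG = BG − AG + AB.
As a 21×14 matrix over Z this has rank 13, with invariant factors (1,1,1,1,1,1,1,1,1,1,1,1,1).

Now H_k = ker ∂_k / im ∂_{k+1}, so:

  H_0: rank C_0 − rank ∂_1 = 7 − 6 = 1, and the invariant factors of ∂_1 are all 1, so H_0 ≅ Z.
  H_1: rank ker ∂_1 − rank ∂_2 = (21 − 6) − 13 = 2, and the invariant factors of ∂_2 are all 1, so H_1 ≅ Z^2.
  H_2: rank ker ∂_2 − rank ∂_3 = (14 − 13) − 0 = 1, and there is no ∂_3, so H_2 ≅ Z.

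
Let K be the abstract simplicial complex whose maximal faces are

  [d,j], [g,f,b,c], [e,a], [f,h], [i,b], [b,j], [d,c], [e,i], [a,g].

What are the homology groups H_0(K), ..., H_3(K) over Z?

Take the total order a < b < c < d < e < f < g < h < i < j on the vertex set. Then K (dimension 3) consists of the simplices:

  0-simplices (10): a, b, c, d, e, f, g, h, i, j
  1-simplices (14): ae, ag, bc, bf, bg, bi, bj, cd, cf, cg, dj, ei, fg, fh
  2-simplices (4): bcf, bcg, bfg, cfg
  3-simplices (1): bcfg

so the chain groups are C_0 ≅ Z^10, C_1 ≅ Z^14, C_2 ≅ Z^4, C_3 ≅ Z^1.

The boundary map ∂_1: C_1 → C_0 maps an edge to its endpoints' difference, ∂[p,q] = q − p. For instance
  ∂cd = d − c.
As a 10×14 matrix over Z this has rank 9, with invariant factors (1,1,1,1,1,1,1,1,1).

Boundary ∂_2: C_2 → C_1 sends each 2-simplex [p,q,r] to [q,r] − [p,r] + [p,q]. For instance
  ∂bcf = cf − bf + bc,
  ∂bfg = fg − bg + bf.
The 14×4 boundary matrix has rank 3 and Smith normal form diag(1,1,1).

∂_3: C_3 → C_2 sends each 3-simplex σ to the alternating sum Σ_i (−1)^i (σ with its i-th vertex removed). For instance
  ∂bcfg = cfg − bfg + bcg − bcf.
This gives a 4×1 integer matrix of rank 1; reducing to Smith normal form yields diagonal entries (1).

Computing H_k = (kernel of ∂_k) / (image of ∂_{k+1}):

  H_0: rank C_0 − rank ∂_1 = 10 − 9 = 1, and the invariant factors of ∂_1 are all 1, so H_0 ≅ Z.
  H_1: rank ker ∂_1 − rank ∂_2 = (14 − 9) − 3 = 2, and the invariant factors of ∂_2 are all 1, so H_1 ≅ Z^2.
  H_2: rank ker ∂_2 − rank ∂_3 = (4 − 3) − 1 = 0, and the invariant factors of ∂_3 are all 1, so H_2 ≅ 0.
  H_3: rank ker ∂_3 − rank ∂_4 = (1 − 1) − 0 = 0, and there is no ∂_4, so H_3 ≅ 0.

As a check, the Euler characteristic is 10 − 14 + 4 − 1 = -1, which agrees with 1 − 2 + 0 − 0 = -1.

H_0 = Z,  H_1 = Z^2,  H_2 = 0,  H_3 = 0.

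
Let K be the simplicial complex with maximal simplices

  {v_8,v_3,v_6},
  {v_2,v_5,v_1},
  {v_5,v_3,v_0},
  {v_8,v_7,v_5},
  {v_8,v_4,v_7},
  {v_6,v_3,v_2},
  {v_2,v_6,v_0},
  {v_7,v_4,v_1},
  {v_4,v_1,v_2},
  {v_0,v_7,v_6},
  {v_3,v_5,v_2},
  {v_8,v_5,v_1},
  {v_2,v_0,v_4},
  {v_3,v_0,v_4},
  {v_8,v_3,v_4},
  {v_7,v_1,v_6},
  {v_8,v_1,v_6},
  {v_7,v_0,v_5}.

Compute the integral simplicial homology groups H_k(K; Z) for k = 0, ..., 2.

K has 9 vertices, 27 edges, 18 triangles.
rank ∂_0 = 0, rank ∂_1 = 8 ⇒ b_0 = 9 − 0 − 8 = 1; all invariant factors of ∂_1 are 1 so no torsion. So H_0 ≅ Z.
rank ∂_1 = 8, rank ∂_2 = 18 ⇒ b_1 = 27 − 8 − 18 = 1; ∂_2 has invariant factor(s) [2] giving torsion. So H_1 ≅ Z ⊕ Z/2.
rank ∂_2 = 18, rank ∂_3 = 0 ⇒ b_2 = 18 − 18 − 0 = 0. So H_2 ≅ 0.

H_0 = Z,  H_1 = Z ⊕ Z/2,  H_2 = 0.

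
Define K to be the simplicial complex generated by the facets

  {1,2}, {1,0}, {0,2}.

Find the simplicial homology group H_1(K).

H_1 ≅ Z.

Order the vertices as 0 < 1 < 2. Listing each simplex with vertices in this order, K has dimension 1 with simplices:

  0-simplices (3): [0], [1], [2]
  1-simplices (3): [0,1], [0,2], [1,2]

so the chain groups are C_0 ≅ Z^3, C_1 ≅ Z^3.

The boundary map ∂_1: C_1 → C_0 maps an edge to its endpoints' difference, ∂[p,q] = q − p.
This gives a 3×3 integer matrix of rank 2; reducing to Smith normal form yields diagonal entries (1,1).

From H_k ≅ ker(∂_k) / im(∂_{k+1}) we obtain:

  H_1: rank ker ∂_1 − rank ∂_2 = (3 − 2) − 0 = 1, and there is no ∂_2, so H_1 = Z.

(K is a triangulation of the circle S^1.)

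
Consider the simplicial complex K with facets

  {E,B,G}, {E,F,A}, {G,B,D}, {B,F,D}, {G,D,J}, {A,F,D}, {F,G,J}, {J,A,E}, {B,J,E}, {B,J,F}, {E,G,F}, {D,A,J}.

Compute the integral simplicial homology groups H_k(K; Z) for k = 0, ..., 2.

Order the vertices as A < B < D < E < F < G < J. Listing each simplex with vertices in this order, K has dimension 2 with simplices:

  0-simplices (7): A, B, D, E, F, G, J
  1-simplices (18): AD, AE, AF, AJ, BD, BE, BF, BG, BJ, DF, DG, DJ, EF, EG, EJ, FG, FJ, GJ
  2-simplices (12): ADF, ADJ, AEF, AEJ, BDF, BDG, BEG, BEJ, BFJ, DGJ, EFG, FGJ

so the chain groups are C_0 ≅ Z^7, C_1 ≅ Z^18, C_2 ≅ Z^12.

Boundary ∂_1: C_1 → C_0 sends each edge [p,q] (with p < q) to q − p. For instance
  ∂FG = G − F.
The resulting 7×18 matrix has rank 6, and its Smith normal form has invariant factors (1,1,1,1,1,1).

The boundary map ∂_2: C_2 → C_1 acts by ∂[p,q,r] = [q,r] − [p,r] + [p,q]. For instance
  ∂BEJ = EJ − BJ + BE,
  ∂ADF = DF − AF + AD.
The resulting 18×12 matrix has rank 12, and its Smith normal form has invariant factors (1,1,1,1,1,1,1,1,1,1,1,2).

Now H_k = ker ∂_k / im ∂_{k+1}, so:

  H_0: rank C_0 − rank ∂_1 = 7 − 6 = 1, and the invariant factors of ∂_1 are all 1, so H_0 ≅ Z.
  H_1: rank ker ∂_1 − rank ∂_2 = (18 − 6) − 12 = 0, and ∂_2 has invariant factor 2 > 1, so H_1 ≅ Z_2.
  H_2: rank ker ∂_2 − rank ∂_3 = (12 − 12) − 0 = 0, and there is no ∂_3, so H_2 ≅ 0.

As a check, the Euler characteristic is 7 − 18 + 12 = 1, which agrees with 1 − 0 + 0 = 1.

H_0 ≅ Z,  H_1 ≅ Z_2,  H_2 = 0.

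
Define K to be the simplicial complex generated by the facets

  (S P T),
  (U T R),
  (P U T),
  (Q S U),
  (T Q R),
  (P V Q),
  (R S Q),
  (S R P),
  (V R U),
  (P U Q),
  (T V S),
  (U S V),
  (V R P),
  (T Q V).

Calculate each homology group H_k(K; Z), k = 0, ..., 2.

H_0 = Z,  H_1 = Z^2,  H_2 = Z.

Order the vertices as P < Q < R < S < T < U < V. Listing each simplex with vertices in this order, K has dimension 2 with simplices:

  0-simplices (7): P, Q, R, S, T, U, V
  1-simplices (21): PQ, PR, PS, PT, PU, PV, QR, QS, QT, QU, QV, RS, RT, RU, RV, ST, SU, SV, TU, TV, UV
  2-simplices (14): PQU, PQV, PRS, PRV, PST, PTU, QRS, QRT, QSU, QTV, RTU, RUV, STV, SUV

giving chain groups C_0 ≅ Z^7, C_1 ≅ Z^21, C_2 ≅ Z^14.

Boundary ∂_1: C_1 → C_0 is given by ∂[p,q] = [q] − [p]. For instance
  ∂QS = S − Q.
As a 7×21 matrix over Z this has rank 6, with invariant factors (1,1,1,1,1,1).

Boundary ∂_2: C_2 → C_1 maps a triangle to the signed sum of its edges. For instance
  ∂PQV = QV − PV + PQ,
  ∂SUV = UV − SV + SU.
As a 21×14 matrix over Z this has rank 13, with invariant factors (1,1,1,1,1,1,1,1,1,1,1,1,1).

From H_k ≅ ker(∂_k) / im(∂_{k+1}) we obtain:

  H_0: rank C_0 − rank ∂_1 = 7 − 6 = 1, and the invariant factors of ∂_1 are all 1, so H_0 = Z.
  H_1: rank ker ∂_1 − rank ∂_2 = (21 − 6) − 13 = 2, and the invariant factors of ∂_2 are all 1, so H_1 = Z^2.
  H_2: rank ker ∂_2 − rank ∂_3 = (14 − 13) − 0 = 1, and there is no ∂_3, so H_2 = Z.

As a check, the Euler characteristic is 7 − 21 + 14 = 0, which agrees with 1 − 2 + 1 = 0.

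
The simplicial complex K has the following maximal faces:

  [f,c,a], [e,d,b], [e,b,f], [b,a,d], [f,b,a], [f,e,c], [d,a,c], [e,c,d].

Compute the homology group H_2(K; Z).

Take the total order a < b < c < d < e < f on the vertex set. Then K (dimension 2) consists of the simplices:

  0-simplices (6): a, b, c, d, e, f
  1-simplices (12): ab, ac, ad, af, bd, be, bf, cd, ce, cf, de, ef
  2-simplices (8): abd, abf, acd, acf, bde, bef, cde, cef

giving chain groups C_0 ≅ Z^6, C_1 ≅ Z^12, C_2 ≅ Z^8.

Boundary ∂_1: C_1 → C_0 sends each edge [p,q] (with p < q) to q − p. For instance
  ∂ef = f − e.
The resulting 6×12 matrix has rank 5, and its Smith normal form has invariant factors (1,1,1,1,1).

Boundary ∂_2: C_2 → C_1 acts by ∂[p,q,r] = [q,r] − [p,r] + [p,q]. For instance
  ∂bef = ef − bf + be,
  ∂abf = bf − af + ab.
As a 12×8 matrix over Z this has rank 7, with invariant factors (1,1,1,1,1,1,1).

From H_k ≅ ker(∂_k) / im(∂_{k+1}) we obtain:

  H_2: rank ker ∂_2 − rank ∂_3 = (8 − 7) − 0 = 1, and there is no ∂_3, so H_2 = Z.

H_2 ≅ Z.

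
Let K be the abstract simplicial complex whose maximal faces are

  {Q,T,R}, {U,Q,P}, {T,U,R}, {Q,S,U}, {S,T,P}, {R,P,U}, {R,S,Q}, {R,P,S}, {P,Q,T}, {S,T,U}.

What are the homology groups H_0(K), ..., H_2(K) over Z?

H_0 = Z,  H_1 = Z_2,  H_2 = 0.

Take the total order P < Q < R < S < T < U on the vertex set. Then K (dimension 2) consists of the simplices:

  0-simplices (6): P, Q, R, S, T, U
  1-simplices (15): PQ, PR, PS, PT, PU, QR, QS, QT, QU, RS, RT, RU, ST, SU, TU
  2-simplices (10): PQT, PQU, PRS, PRU, PST, QRS, QRT, QSU, RTU, STU

so the chain groups are C_0 ≅ Z^6, C_1 ≅ Z^15, C_2 ≅ Z^10.

Boundary ∂_1: C_1 → C_0 maps an edge to its endpoints' difference, ∂[p,q] = q − p. For instance
  ∂QU = U − Q.
The 6×15 boundary matrix has rank 5 and Smith normal form diag(1,1,1,1,1).

∂_2: C_2 → C_1 sends each 2-simplex [p,q,r] to [q,r] − [p,r] + [p,q]. For instance
  ∂QRT = RT − QT + QR,
  ∂QRS = RS − QS + QR.
As a 15×10 matrix over Z this has rank 10, with invariant factors (1,1,1,1,1,1,1,1,1,2).

From H_k ≅ ker(∂_k) / im(∂_{k+1}) we obtain:

  H_0: rank C_0 − rank ∂_1 = 6 − 5 = 1, and the invariant factors of ∂_1 are all 1, so H_0 ≅ Z.
  H_1: rank ker ∂_1 − rank ∂_2 = (15 − 5) − 10 = 0, and ∂_2 has invariant factor 2 > 1, so H_1 ≅ Z_2.
  H_2: rank ker ∂_2 − rank ∂_3 = (10 − 10) − 0 = 0, and there is no ∂_3, so H_2 ≅ 0.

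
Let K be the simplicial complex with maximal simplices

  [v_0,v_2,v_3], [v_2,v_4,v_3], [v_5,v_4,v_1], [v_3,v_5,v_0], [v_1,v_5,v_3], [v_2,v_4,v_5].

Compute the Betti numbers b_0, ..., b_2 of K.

b_0 = 1, b_1 = 1, b_2 = 0.

Take the total order v_0 < v_1 < v_2 < v_3 < v_4 < v_5 on the vertex set. Then K (dimension 2) consists of the simplices:

  0-simplices (6): [v_0], [v_1], [v_2], [v_3], [v_4], [v_5]
  1-simplices (12): [v_0,v_2], [v_0,v_3], [v_0,v_5], [v_1,v_3], [v_1,v_4], [v_1,v_5], [v_2,v_3], [v_2,v_4], [v_2,v_5], [v_3,v_4], [v_3,v_5], [v_4,v_5]
  2-simplices (6): [v_0,v_2,v_3], [v_0,v_3,v_5], [v_1,v_3,v_5], [v_1,v_4,v_5], [v_2,v_3,v_4], [v_2,v_4,v_5]

giving chain groups C_0 ≅ Z^6, C_1 ≅ Z^12, C_2 ≅ Z^6.

The boundary map ∂_1: C_1 → C_0 sends each edge [p,q] (with p < q) to q − p. For instance
  ∂[v_1,v_3] = [v_3] − [v_1].
This gives a 6×12 integer matrix of rank 5; reducing to Smith normal form yields diagonal entries (1,1,1,1,1).

∂_2: C_2 → C_1 maps a triangle to the signed sum of its edges. For instance
  ∂[v_0,v_2,v_3] = [v_2,v_3] − [v_0,v_3] + [v_0,v_2],
  ∂[v_2,v_4,v_5] = [v_4,v_5] − [v_2,v_5] + [v_2,v_4].
This gives a 12×6 integer matrix of rank 6; reducing to Smith normal form yields diagonal entries (1,1,1,1,1,1).

Computing H_k = (kernel of ∂_k) / (image of ∂_{k+1}):

  H_0: rank C_0 − rank ∂_1 = 6 − 5 = 1, and the invariant factors of ∂_1 are all 1, so H_0 = Z.
  H_1: rank ker ∂_1 − rank ∂_2 = (12 − 5) − 6 = 1, and the invariant factors of ∂_2 are all 1, so H_1 = Z.
  H_2: rank ker ∂_2 − rank ∂_3 = (6 − 6) − 0 = 0, and there is no ∂_3, so H_2 = 0.

(K is a triangulation of the cylinder S^1 x I.)

Hence the Betti numbers are b_0 = 1, b_1 = 1, b_2 = 0.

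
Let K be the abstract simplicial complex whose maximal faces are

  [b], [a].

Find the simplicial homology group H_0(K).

We work with the vertex ordering a < b. The simplices of K, each written with vertices in increasing order, are:

  0-simplices (2): a, b

Hence C_0 ≅ Z^2.

Reading off H_k = ker ∂_k / im ∂_{k+1}:

  H_0: rank C_0 − rank ∂_1 = 2 − 0 = 2, and there is no ∂_1, so H_0 ≅ Z^2.

H_0 = Z^2.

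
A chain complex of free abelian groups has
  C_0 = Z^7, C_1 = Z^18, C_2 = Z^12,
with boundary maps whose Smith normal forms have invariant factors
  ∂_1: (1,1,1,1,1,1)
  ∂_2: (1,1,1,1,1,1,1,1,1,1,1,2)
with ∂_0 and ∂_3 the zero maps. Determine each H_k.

H_0: b_0 = 7 − 0 − 6 = 1; torsion from ∂_1 factors > 1: none. So H_0 ≅ Z.
H_1: b_1 = 18 − 6 − 12 = 0; torsion from ∂_2 factors > 1: [2]. So H_1 ≅ Z/2.
H_2: b_2 = 12 − 12 − 0 = 0; torsion from ∂_3 factors > 1: none. So H_2 ≅ 0.

H_0 ≅ Z,  H_1 ≅ Z/2,  H_2 = 0.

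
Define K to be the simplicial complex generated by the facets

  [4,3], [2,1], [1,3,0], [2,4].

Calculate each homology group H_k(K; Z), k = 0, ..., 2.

H_0 ≅ Z,  H_1 ≅ Z,  H_2 = 0.

Take the total order 0 < 1 < 2 < 3 < 4 on the vertex set. Then K (dimension 2) consists of the simplices:

  0-simplices (5): [0], [1], [2], [3], [4]
  1-simplices (6): [0,1], [0,3], [1,2], [1,3], [2,4], [3,4]
  2-simplices (1): [0,1,3]

Hence C_0 ≅ Z^5, C_1 ≅ Z^6, C_2 ≅ Z^1.

The boundary map ∂_1: C_1 → C_0 sends each edge [p,q] (with p < q) to q − p. For instance
  ∂[0,1] = [1] − [0].
As a 5×6 matrix over Z this has rank 4, with invariant factors (1,1,1,1).

∂_2: C_2 → C_1 acts by ∂[p,q,r] = [q,r] − [p,r] + [p,q]. For instance
  ∂[0,1,3] = [1,3] − [0,3] + [0,1].
The 6×1 boundary matrix has rank 1 and Smith normal form diag(1).

Reading off H_k = ker ∂_k / im ∂_{k+1}:

  H_0: rank C_0 − rank ∂_1 = 5 − 4 = 1, and the invariant factors of ∂_1 are all 1, so H_0 = Z.
  H_1: rank ker ∂_1 − rank ∂_2 = (6 − 4) − 1 = 1, and the invariant factors of ∂_2 are all 1, so H_1 = Z.
  H_2: rank ker ∂_2 − rank ∂_3 = (1 − 1) − 0 = 0, and there is no ∂_3, so H_2 = 0.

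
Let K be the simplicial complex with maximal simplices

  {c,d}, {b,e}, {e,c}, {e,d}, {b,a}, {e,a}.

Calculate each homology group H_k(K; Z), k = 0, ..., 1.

Order the vertices as a < b < c < d < e. Listing each simplex with vertices in this order, K has dimension 1 with simplices:

  0-simplices (5): a, b, c, d, e
  1-simplices (6): ab, ae, be, cd, ce, de

Hence C_0 ≅ Z^5, C_1 ≅ Z^6.

Boundary ∂_1: C_1 → C_0 is given by ∂[p,q] = [q] − [p].
The resulting 5×6 matrix has rank 4, and its Smith normal form has invariant factors (1,1,1,1).

From H_k ≅ ker(∂_k) / im(∂_{k+1}) we obtain:

  H_0: rank C_0 − rank ∂_1 = 5 − 4 = 1, and the invariant factors of ∂_1 are all 1, so H_0 ≅ Z.
  H_1: rank ker ∂_1 − rank ∂_2 = (6 − 4) − 0 = 2, and there is no ∂_2, so H_1 ≅ Z^2.

H_0 ≅ Z,  H_1 ≅ Z^2.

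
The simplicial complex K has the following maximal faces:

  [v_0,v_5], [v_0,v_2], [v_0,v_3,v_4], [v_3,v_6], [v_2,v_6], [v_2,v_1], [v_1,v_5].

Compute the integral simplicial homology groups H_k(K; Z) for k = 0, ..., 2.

Take the total order v_0 < v_1 < v_2 < v_3 < v_4 < v_5 < v_6 on the vertex set. Then K (dimension 2) consists of the simplices:

  0-simplices (7): [v_0], [v_1], [v_2], [v_3], [v_4], [v_5], [v_6]
  1-simplices (9): [v_0,v_2], [v_0,v_3], [v_0,v_4], [v_0,v_5], [v_1,v_2], [v_1,v_5], [v_2,v_6], [v_3,v_4], [v_3,v_6]
  2-simplices (1): [v_0,v_3,v_4]

Hence C_0 ≅ Z^7, C_1 ≅ Z^9, C_2 ≅ Z^1.

Boundary ∂_1: C_1 → C_0 maps an edge to its endpoints' difference, ∂[p,q] = q − p. For instance
  ∂[v_0,v_4] = [v_4] − [v_0].
This gives a 7×9 integer matrix of rank 6; reducing to Smith normal form yields diagonal entries (1,1,1,1,1,1).

Boundary ∂_2: C_2 → C_1 maps a triangle to the signed sum of its edges. For instance
  ∂[v_0,v_3,v_4] = [v_3,v_4] − [v_0,v_4] + [v_0,v_3].
As a 9×1 matrix over Z this has rank 1, with invariant factors (1).

From H_k ≅ ker(∂_k) / im(∂_{k+1}) we obtain:

  H_0: rank C_0 − rank ∂_1 = 7 − 6 = 1, and the invariant factors of ∂_1 are all 1, so H_0 = Z.
  H_1: rank ker ∂_1 − rank ∂_2 = (9 − 6) − 1 = 2, and the invariant factors of ∂_2 are all 1, so H_1 = Z^2.
  H_2: rank ker ∂_2 − rank ∂_3 = (1 − 1) − 0 = 0, and there is no ∂_3, so H_2 = 0.

As a check, the Euler characteristic is 7 − 9 + 1 = -1, which agrees with 1 − 2 + 0 = -1.

H_0 ≅ Z,  H_1 ≅ Z^2,  H_2 = 0.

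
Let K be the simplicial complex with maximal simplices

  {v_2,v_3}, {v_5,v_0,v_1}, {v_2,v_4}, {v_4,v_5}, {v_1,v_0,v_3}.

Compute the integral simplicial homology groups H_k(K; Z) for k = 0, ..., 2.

Fix the vertex order v_0 < v_1 < v_2 < v_3 < v_4 < v_5 and write every simplex with vertices in increasing order. Then dim K = 2 and the simplices of K are:

  0-simplices (6): [v_0], [v_1], [v_2], [v_3], [v_4], [v_5]
  1-simplices (8): [v_0,v_1], [v_0,v_3], [v_0,v_5], [v_1,v_3], [v_1,v_5], [v_2,v_3], [v_2,v_4], [v_4,v_5]
  2-simplices (2): [v_0,v_1,v_3], [v_0,v_1,v_5]

so the chain groups are C_0 ≅ Z^6, C_1 ≅ Z^8, C_2 ≅ Z^2.

The boundary map ∂_1: C_1 → C_0 sends each edge [p,q] (with p < q) to q − p. For instance
  ∂[v_1,v_3] = [v_3] − [v_1].
The 6×8 boundary matrix has rank 5 and Smith normal form diag(1,1,1,1,1).

The boundary map ∂_2: C_2 → C_1 acts by ∂[p,q,r] = [q,r] − [p,r] + [p,q]. For instance
  ∂[v_0,v_1,v_3] = [v_1,v_3] − [v_0,v_3] + [v_0,v_1],
  ∂[v_0,v_1,v_5] = [v_1,v_5] − [v_0,v_5] + [v_0,v_1].
As a 8×2 matrix over Z this has rank 2, with invariant factors (1,1).

Now H_k = ker ∂_k / im ∂_{k+1}, so:

  H_0: rank C_0 − rank ∂_1 = 6 − 5 = 1, and the invariant factors of ∂_1 are all 1, so H_0 = Z.
  H_1: rank ker ∂_1 − rank ∂_2 = (8 − 5) − 2 = 1, and the invariant factors of ∂_2 are all 1, so H_1 = Z.
  H_2: rank ker ∂_2 − rank ∂_3 = (2 − 2) − 0 = 0, and there is no ∂_3, so H_2 = 0.

H_0 ≅ Z,  H_1 ≅ Z,  H_2 = 0.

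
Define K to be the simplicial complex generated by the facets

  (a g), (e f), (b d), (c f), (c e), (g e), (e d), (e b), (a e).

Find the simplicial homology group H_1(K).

K has 7 vertices, 9 edges.
rank ∂_1 = 6, rank ∂_2 = 0 ⇒ b_1 = 9 − 6 − 0 = 3. So H_1 ≅ Z^3.

H_1 ≅ Z^3.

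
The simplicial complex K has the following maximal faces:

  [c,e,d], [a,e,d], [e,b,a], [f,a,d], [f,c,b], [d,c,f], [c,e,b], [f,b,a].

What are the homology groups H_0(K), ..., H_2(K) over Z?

H_0 ≅ Z,  H_1 = 0,  H_2 ≅ Z.

Take the total order a < b < c < d < e < f on the vertex set. Then K (dimension 2) consists of the simplices:

  0-simplices (6): a, b, c, d, e, f
  1-simplices (12): ab, ad, ae, af, bc, be, bf, cd, ce, cf, de, df
  2-simplices (8): abe, abf, ade, adf, bce, bcf, cde, cdf

Hence C_0 ≅ Z^6, C_1 ≅ Z^12, C_2 ≅ Z^8.

The boundary map ∂_1: C_1 → C_0 sends each edge [p,q] (with p < q) to q − p. For instance
  ∂ad = d − a.
The 6×12 boundary matrix has rank 5 and Smith normal form diag(1,1,1,1,1).

∂_2: C_2 → C_1 acts by ∂[p,q,r] = [q,r] − [p,r] + [p,q]. For instance
  ∂abf = bf − af + ab,
  ∂bce = ce − be + bc.
This gives a 12×8 integer matrix of rank 7; reducing to Smith normal form yields diagonal entries (1,1,1,1,1,1,1).

From H_k ≅ ker(∂_k) / im(∂_{k+1}) we obtain:

  H_0: rank C_0 − rank ∂_1 = 6 − 5 = 1, and the invariant factors of ∂_1 are all 1, so H_0 ≅ Z.
  H_1: rank ker ∂_1 − rank ∂_2 = (12 − 5) − 7 = 0, and the invariant factors of ∂_2 are all 1, so H_1 ≅ 0.
  H_2: rank ker ∂_2 − rank ∂_3 = (8 − 7) − 0 = 1, and there is no ∂_3, so H_2 ≅ Z.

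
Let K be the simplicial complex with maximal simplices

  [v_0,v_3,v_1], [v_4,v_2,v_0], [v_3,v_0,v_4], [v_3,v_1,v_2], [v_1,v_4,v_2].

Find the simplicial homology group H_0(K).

H_0 = Z.

Fix the vertex order v_0 < v_1 < v_2 < v_3 < v_4 and write every simplex with vertices in increasing order. Then dim K = 2 and the simplices of K are:

  0-simplices (5): [v_0], [v_1], [v_2], [v_3], [v_4]
  1-simplices (10): [v_0,v_1], [v_0,v_2], [v_0,v_3], [v_0,v_4], [v_1,v_2], [v_1,v_3], [v_1,v_4], [v_2,v_3], [v_2,v_4], [v_3,v_4]
  2-simplices (5): [v_0,v_1,v_3], [v_0,v_2,v_4], [v_0,v_3,v_4], [v_1,v_2,v_3], [v_1,v_2,v_4]

so the chain groups are C_0 ≅ Z^5, C_1 ≅ Z^10, C_2 ≅ Z^5.

∂_1: C_1 → C_0 is given by ∂[p,q] = [q] − [p].
The 5×10 boundary matrix has rank 4 and Smith normal form diag(1,1,1,1).

The boundary map ∂_2: C_2 → C_1 acts by ∂[p,q,r] = [q,r] − [p,r] + [p,q]. For instance
  ∂[v_1,v_2,v_4] = [v_2,v_4] − [v_1,v_4] + [v_1,v_2],
  ∂[v_0,v_1,v_3] = [v_1,v_3] − [v_0,v_3] + [v_0,v_1].
As a 10×5 matrix over Z this has rank 5, with invariant factors (1,1,1,1,1).

From H_k ≅ ker(∂_k) / im(∂_{k+1}) we obtain:

  H_0: rank C_0 − rank ∂_1 = 5 − 4 = 1, and the invariant factors of ∂_1 are all 1, so H_0 ≅ Z.

(K is a triangulation of the Möbius band.)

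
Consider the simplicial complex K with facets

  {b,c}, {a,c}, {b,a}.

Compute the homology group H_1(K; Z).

Fix the vertex order a < b < c and write every simplex with vertices in increasing order. Then dim K = 1 and the simplices of K are:

  0-simplices (3): a, b, c
  1-simplices (3): ab, ac, bc

Hence C_0 ≅ Z^3, C_1 ≅ Z^3.

Boundary ∂_1: C_1 → C_0 sends each edge [p,q] (with p < q) to q − p. For instance
  ∂ac = c − a.
As a 3×3 matrix over Z this has rank 2, with invariant factors (1,1).

Reading off H_k = ker ∂_k / im ∂_{k+1}:

  H_1: rank ker ∂_1 − rank ∂_2 = (3 − 2) − 0 = 1, and there is no ∂_2, so H_1 = Z.

H_1 = Z.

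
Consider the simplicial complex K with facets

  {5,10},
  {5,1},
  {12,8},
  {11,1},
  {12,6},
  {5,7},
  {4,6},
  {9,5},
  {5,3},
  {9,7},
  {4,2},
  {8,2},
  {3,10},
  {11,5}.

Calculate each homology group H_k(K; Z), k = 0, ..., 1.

We work with the vertex ordering 1 < 2 < 3 < 4 < 5 < 6 < 7 < 8 < 9 < 10 < 11 < 12. The simplices of K, each written with vertices in increasing order, are:

  0-simplices (12): [1], [2], [3], [4], [5], [6], [7], [8], [9], [10], [11], [12]
  1-simplices (14): [1,5], [1,11], [2,4], [2,8], [3,5], [3,10], [4,6], [5,7], [5,9], [5,10], [5,11], [6,12], [7,9], [8,12]

Hence C_0 ≅ Z^12, C_1 ≅ Z^14.

∂_1: C_1 → C_0 is given by ∂[p,q] = [q] − [p].
The 12×14 boundary matrix has rank 10 and Smith normal form diag(1,1,1,1,1,1,1,1,1,1).

Computing H_k = (kernel of ∂_k) / (image of ∂_{k+1}):

  H_0: rank C_0 − rank ∂_1 = 12 − 10 = 2, and the invariant factors of ∂_1 are all 1, so H_0 = Z^2.
  H_1: rank ker ∂_1 − rank ∂_2 = (14 − 10) − 0 = 4, and there is no ∂_2, so H_1 = Z^4.

H_0 = Z^2,  H_1 = Z^4.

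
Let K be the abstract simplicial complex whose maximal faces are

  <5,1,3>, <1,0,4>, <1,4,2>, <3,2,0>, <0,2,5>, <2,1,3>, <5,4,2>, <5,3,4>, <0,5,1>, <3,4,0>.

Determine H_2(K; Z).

K has 6 vertices, 15 edges, 10 triangles.
rank ∂_2 = 10, rank ∂_3 = 0 ⇒ b_2 = 10 − 10 − 0 = 0. So H_2 = 0.

H_2 ≅ 0.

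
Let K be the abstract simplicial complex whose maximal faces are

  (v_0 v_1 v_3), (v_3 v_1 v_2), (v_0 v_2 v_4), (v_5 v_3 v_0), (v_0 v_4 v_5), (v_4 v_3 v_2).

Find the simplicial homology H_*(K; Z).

Fix the vertex order v_0 < v_1 < v_2 < v_3 < v_4 < v_5 and write every simplex with vertices in increasing order. Then dim K = 2 and the simplices of K are:

  0-simplices (6): [v_0], [v_1], [v_2], [v_3], [v_4], [v_5]
  1-simplices (12): [v_0,v_1], [v_0,v_2], [v_0,v_3], [v_0,v_4], [v_0,v_5], [v_1,v_2], [v_1,v_3], [v_2,v_3], [v_2,v_4], [v_3,v_4], [v_3,v_5], [v_4,v_5]
  2-simplices (6): [v_0,v_1,v_3], [v_0,v_2,v_4], [v_0,v_3,v_5], [v_0,v_4,v_5], [v_1,v_2,v_3], [v_2,v_3,v_4]

so the chain groups are C_0 ≅ Z^6, C_1 ≅ Z^12, C_2 ≅ Z^6.

Boundary ∂_1: C_1 → C_0 sends each edge [p,q] (with p < q) to q − p. For instance
  ∂[v_2,v_3] = [v_3] − [v_2].
The resulting 6×12 matrix has rank 5, and its Smith normal form has invariant factors (1,1,1,1,1).

The boundary map ∂_2: C_2 → C_1 acts by ∂[p,q,r] = [q,r] − [p,r] + [p,q]. For instance
  ∂[v_1,v_2,v_3] = [v_2,v_3] − [v_1,v_3] + [v_1,v_2],
  ∂[v_0,v_1,v_3] = [v_1,v_3] − [v_0,v_3] + [v_0,v_1].
The 12×6 boundary matrix has rank 6 and Smith normal form diag(1,1,1,1,1,1).

Computing H_k = (kernel of ∂_k) / (image of ∂_{k+1}):

  H_0: rank C_0 − rank ∂_1 = 6 − 5 = 1, and the invariant factors of ∂_1 are all 1, so H_0 = Z.
  H_1: rank ker ∂_1 − rank ∂_2 = (12 − 5) − 6 = 1, and the invariant factors of ∂_2 are all 1, so H_1 = Z.
  H_2: rank ker ∂_2 − rank ∂_3 = (6 − 6) − 0 = 0, and there is no ∂_3, so H_2 = 0.

H_0 ≅ Z,  H_1 ≅ Z,  H_2 = 0.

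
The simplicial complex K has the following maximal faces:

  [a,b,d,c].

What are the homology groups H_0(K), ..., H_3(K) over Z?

H_0 ≅ Z,  H_1 = 0,  H_2 = 0,  H_3 = 0.

We work with the vertex ordering a < b < c < d. The simplices of K, each written with vertices in increasing order, are:

  0-simplices (4): a, b, c, d
  1-simplices (6): ab, ac, ad, bc, bd, cd
  2-simplices (4): abc, abd, acd, bcd
  3-simplices (1): abcd

Hence C_0 ≅ Z^4, C_1 ≅ Z^6, C_2 ≅ Z^4, C_3 ≅ Z^1.

∂_1: C_1 → C_0 sends each edge [p,q] (with p < q) to q − p. For instance
  ∂ad = d − a.
The 4×6 boundary matrix has rank 3 and Smith normal form diag(1,1,1).

∂_2: C_2 → C_1 sends each 2-simplex [p,q,r] to [q,r] − [p,r] + [p,q]. For instance
  ∂bcd = cd − bd + bc,
  ∂acd = cd − ad + ac.
As a 6×4 matrix over Z this has rank 3, with invariant factors (1,1,1).

The boundary map ∂_3: C_3 → C_2 sends each 3-simplex σ to the alternating sum Σ_i (−1)^i (σ with its i-th vertex removed). For instance
  ∂abcd = bcd − acd + abd − abc.
As a 4×1 matrix over Z this has rank 1, with invariant factors (1).

From H_k ≅ ker(∂_k) / im(∂_{k+1}) we obtain:

  H_0: rank C_0 − rank ∂_1 = 4 − 3 = 1, and the invariant factors of ∂_1 are all 1, so H_0 = Z.
  H_1: rank ker ∂_1 − rank ∂_2 = (6 − 3) − 3 = 0, and the invariant factors of ∂_2 are all 1, so H_1 = 0.
  H_2: rank ker ∂_2 − rank ∂_3 = (4 − 3) − 1 = 0, and the invariant factors of ∂_3 are all 1, so H_2 = 0.
  H_3: rank ker ∂_3 − rank ∂_4 = (1 − 1) − 0 = 0, and there is no ∂_4, so H_3 = 0.

As a check, the Euler characteristic is 4 − 6 + 4 − 1 = 1, which agrees with 1 − 0 + 0 − 0 = 1.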